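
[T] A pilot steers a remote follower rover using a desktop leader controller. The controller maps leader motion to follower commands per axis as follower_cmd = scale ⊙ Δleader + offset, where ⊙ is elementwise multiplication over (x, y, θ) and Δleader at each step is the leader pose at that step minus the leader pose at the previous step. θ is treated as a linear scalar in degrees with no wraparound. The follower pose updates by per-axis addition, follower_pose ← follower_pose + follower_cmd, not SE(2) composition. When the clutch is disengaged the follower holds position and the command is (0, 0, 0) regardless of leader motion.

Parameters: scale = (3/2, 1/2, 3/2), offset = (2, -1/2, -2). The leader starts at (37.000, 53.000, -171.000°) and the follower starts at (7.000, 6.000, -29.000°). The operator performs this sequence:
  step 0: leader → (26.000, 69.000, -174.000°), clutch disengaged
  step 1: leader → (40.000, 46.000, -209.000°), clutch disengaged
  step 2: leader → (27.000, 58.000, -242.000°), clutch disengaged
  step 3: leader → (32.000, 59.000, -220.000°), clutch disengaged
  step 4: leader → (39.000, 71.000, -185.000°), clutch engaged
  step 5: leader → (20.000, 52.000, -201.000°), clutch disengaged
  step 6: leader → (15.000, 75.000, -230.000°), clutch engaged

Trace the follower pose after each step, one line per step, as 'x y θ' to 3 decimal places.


step 0: Δleader=(-11.000, 16.000, -3.000°), disengaged; cmd=(0,0,0) → follower holds at (7.000, 6.000, -29.000°)
step 1: Δleader=(14.000, -23.000, -35.000°), disengaged; cmd=(0,0,0) → follower holds at (7.000, 6.000, -29.000°)
step 2: Δleader=(-13.000, 12.000, -33.000°), disengaged; cmd=(0,0,0) → follower holds at (7.000, 6.000, -29.000°)
step 3: Δleader=(5.000, 1.000, 22.000°), disengaged; cmd=(0,0,0) → follower holds at (7.000, 6.000, -29.000°)
step 4: Δleader=(7.000, 12.000, 35.000°), engaged; cmd=(12.500, 5.500, 50.500°) → follower=(19.500, 11.500, 21.500°)
step 5: Δleader=(-19.000, -19.000, -16.000°), disengaged; cmd=(0,0,0) → follower holds at (19.500, 11.500, 21.500°)
step 6: Δleader=(-5.000, 23.000, -29.000°), engaged; cmd=(-5.500, 11.000, -45.500°) → follower=(14.000, 22.500, -24.000°)

7.000 6.000 -29.000
7.000 6.000 -29.000
7.000 6.000 -29.000
7.000 6.000 -29.000
19.500 11.500 21.500
19.500 11.500 21.500
14.000 22.500 -24.000


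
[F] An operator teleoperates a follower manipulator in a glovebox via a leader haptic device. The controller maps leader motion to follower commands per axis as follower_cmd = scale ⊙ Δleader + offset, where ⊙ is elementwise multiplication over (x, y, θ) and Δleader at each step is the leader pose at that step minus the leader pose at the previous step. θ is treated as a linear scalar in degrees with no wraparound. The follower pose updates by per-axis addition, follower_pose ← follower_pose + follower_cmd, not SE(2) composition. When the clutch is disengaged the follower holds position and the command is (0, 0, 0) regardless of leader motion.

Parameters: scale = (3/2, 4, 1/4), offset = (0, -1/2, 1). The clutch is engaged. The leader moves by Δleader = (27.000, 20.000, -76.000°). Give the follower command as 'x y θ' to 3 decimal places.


axis x: 3/2·27.000 + 0 = 40.500
axis y: 4·20.000 + -1/2 = 79.500
axis θ: 1/4·-76.000 + 1 = -18.000

40.500 79.500 -18.000


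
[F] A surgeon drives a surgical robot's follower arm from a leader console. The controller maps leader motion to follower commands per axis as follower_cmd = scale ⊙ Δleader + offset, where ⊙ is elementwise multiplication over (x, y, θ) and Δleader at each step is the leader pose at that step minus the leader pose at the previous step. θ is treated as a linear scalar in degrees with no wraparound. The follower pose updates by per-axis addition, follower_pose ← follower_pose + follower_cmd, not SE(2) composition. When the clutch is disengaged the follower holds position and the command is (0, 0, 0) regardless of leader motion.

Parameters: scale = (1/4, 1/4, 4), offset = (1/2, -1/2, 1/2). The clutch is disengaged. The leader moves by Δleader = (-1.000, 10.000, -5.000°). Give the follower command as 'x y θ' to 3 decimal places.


0.000 0.000 0.000

clutch disengaged → follower holds; cmd = (0, 0, 0)


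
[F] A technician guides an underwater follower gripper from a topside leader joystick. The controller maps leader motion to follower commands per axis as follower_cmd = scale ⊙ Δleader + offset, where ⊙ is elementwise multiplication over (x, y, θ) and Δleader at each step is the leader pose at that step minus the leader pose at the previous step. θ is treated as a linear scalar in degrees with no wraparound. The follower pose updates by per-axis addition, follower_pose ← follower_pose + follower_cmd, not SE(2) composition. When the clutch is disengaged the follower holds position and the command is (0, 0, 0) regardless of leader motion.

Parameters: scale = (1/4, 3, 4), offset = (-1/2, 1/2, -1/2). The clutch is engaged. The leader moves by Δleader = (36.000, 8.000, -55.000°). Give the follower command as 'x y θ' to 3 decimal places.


axis x: 1/4·36.000 + -1/2 = 8.500
axis y: 3·8.000 + 1/2 = 24.500
axis θ: 4·-55.000 + -1/2 = -220.500

8.500 24.500 -220.500


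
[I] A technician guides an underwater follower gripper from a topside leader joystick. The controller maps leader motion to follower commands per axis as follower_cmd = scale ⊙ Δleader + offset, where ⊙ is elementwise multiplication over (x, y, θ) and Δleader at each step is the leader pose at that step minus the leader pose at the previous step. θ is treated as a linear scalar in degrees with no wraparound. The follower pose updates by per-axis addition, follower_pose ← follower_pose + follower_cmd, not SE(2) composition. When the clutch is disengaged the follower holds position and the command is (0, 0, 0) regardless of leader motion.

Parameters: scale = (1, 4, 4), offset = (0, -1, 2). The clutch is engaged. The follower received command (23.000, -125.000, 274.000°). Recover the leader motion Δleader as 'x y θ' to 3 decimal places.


23.000 -31.000 68.000

axis x: (23.000 − 0) / (1) = 23.000
axis y: (-125.000 − -1) / (4) = -31.000
axis θ: (274.000 − 2) / (4) = 68.000


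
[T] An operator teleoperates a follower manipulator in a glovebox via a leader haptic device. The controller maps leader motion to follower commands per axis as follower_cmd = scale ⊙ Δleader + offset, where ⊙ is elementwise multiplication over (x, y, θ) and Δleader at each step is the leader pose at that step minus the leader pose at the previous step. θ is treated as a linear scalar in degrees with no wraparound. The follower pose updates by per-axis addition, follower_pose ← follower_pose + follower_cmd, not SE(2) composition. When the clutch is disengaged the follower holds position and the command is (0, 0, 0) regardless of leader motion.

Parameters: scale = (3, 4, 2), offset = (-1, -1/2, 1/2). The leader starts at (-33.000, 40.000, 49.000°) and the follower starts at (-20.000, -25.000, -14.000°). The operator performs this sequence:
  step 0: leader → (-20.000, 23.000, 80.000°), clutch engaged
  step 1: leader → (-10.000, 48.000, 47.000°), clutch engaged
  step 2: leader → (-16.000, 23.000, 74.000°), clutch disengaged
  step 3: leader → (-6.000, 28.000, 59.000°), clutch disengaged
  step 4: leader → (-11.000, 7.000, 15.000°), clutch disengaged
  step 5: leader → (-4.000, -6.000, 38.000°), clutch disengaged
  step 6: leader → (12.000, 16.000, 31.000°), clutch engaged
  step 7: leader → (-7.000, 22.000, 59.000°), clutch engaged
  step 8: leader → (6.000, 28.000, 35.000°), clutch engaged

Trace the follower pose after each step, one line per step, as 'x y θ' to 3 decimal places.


step 0: Δleader=(13.000, -17.000, 31.000°), engaged; cmd=(38.000, -68.500, 62.500°) → follower=(18.000, -93.500, 48.500°)
step 1: Δleader=(10.000, 25.000, -33.000°), engaged; cmd=(29.000, 99.500, -65.500°) → follower=(47.000, 6.000, -17.000°)
step 2: Δleader=(-6.000, -25.000, 27.000°), disengaged; cmd=(0,0,0) → follower holds at (47.000, 6.000, -17.000°)
step 3: Δleader=(10.000, 5.000, -15.000°), disengaged; cmd=(0,0,0) → follower holds at (47.000, 6.000, -17.000°)
step 4: Δleader=(-5.000, -21.000, -44.000°), disengaged; cmd=(0,0,0) → follower holds at (47.000, 6.000, -17.000°)
step 5: Δleader=(7.000, -13.000, 23.000°), disengaged; cmd=(0,0,0) → follower holds at (47.000, 6.000, -17.000°)
step 6: Δleader=(16.000, 22.000, -7.000°), engaged; cmd=(47.000, 87.500, -13.500°) → follower=(94.000, 93.500, -30.500°)
step 7: Δleader=(-19.000, 6.000, 28.000°), engaged; cmd=(-58.000, 23.500, 56.500°) → follower=(36.000, 117.000, 26.000°)
step 8: Δleader=(13.000, 6.000, -24.000°), engaged; cmd=(38.000, 23.500, -47.500°) → follower=(74.000, 140.500, -21.500°)

18.000 -93.500 48.500
47.000 6.000 -17.000
47.000 6.000 -17.000
47.000 6.000 -17.000
47.000 6.000 -17.000
47.000 6.000 -17.000
94.000 93.500 -30.500
36.000 117.000 26.000
74.000 140.500 -21.500


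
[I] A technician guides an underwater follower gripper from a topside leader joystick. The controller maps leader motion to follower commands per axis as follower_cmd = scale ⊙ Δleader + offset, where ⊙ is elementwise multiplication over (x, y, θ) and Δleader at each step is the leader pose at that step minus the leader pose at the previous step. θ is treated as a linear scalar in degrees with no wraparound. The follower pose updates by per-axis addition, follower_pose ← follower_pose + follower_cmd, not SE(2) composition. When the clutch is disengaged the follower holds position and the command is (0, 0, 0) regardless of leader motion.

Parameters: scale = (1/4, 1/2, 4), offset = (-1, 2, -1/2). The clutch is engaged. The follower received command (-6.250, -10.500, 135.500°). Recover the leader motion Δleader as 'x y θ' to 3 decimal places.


axis x: (-6.250 − -1) / (1/4) = -21.000
axis y: (-10.500 − 2) / (1/2) = -25.000
axis θ: (135.500 − -1/2) / (4) = 34.000

-21.000 -25.000 34.000


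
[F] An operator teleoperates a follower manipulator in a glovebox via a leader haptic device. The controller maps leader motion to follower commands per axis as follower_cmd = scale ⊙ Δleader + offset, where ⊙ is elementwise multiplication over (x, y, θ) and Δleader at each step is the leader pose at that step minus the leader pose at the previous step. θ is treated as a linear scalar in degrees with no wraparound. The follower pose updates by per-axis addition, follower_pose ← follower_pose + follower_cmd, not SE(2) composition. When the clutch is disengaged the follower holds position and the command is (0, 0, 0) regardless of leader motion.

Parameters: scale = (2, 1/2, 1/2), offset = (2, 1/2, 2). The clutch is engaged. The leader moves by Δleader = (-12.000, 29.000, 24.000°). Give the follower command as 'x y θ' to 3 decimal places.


-22.000 15.000 14.000

axis x: 2·-12.000 + 2 = -22.000
axis y: 1/2·29.000 + 1/2 = 15.000
axis θ: 1/2·24.000 + 2 = 14.000


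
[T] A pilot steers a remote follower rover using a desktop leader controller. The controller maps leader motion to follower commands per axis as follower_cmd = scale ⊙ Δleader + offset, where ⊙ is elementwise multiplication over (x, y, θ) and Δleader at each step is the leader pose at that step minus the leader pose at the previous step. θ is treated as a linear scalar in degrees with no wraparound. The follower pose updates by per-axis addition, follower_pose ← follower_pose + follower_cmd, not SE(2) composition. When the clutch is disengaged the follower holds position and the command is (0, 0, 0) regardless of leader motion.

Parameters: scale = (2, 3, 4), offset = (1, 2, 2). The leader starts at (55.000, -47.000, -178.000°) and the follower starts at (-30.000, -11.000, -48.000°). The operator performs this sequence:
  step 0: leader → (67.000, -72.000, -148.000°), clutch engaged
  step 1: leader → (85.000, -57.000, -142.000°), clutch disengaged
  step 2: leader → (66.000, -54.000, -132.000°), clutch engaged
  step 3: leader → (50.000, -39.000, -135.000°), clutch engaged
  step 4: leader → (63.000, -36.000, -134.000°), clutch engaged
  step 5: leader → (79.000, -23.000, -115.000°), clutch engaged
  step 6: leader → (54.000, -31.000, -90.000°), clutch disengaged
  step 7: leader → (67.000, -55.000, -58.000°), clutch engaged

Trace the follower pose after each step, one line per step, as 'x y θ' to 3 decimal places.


step 0: Δleader=(12.000, -25.000, 30.000°), engaged; cmd=(25.000, -73.000, 122.000°) → follower=(-5.000, -84.000, 74.000°)
step 1: Δleader=(18.000, 15.000, 6.000°), disengaged; cmd=(0,0,0) → follower holds at (-5.000, -84.000, 74.000°)
step 2: Δleader=(-19.000, 3.000, 10.000°), engaged; cmd=(-37.000, 11.000, 42.000°) → follower=(-42.000, -73.000, 116.000°)
step 3: Δleader=(-16.000, 15.000, -3.000°), engaged; cmd=(-31.000, 47.000, -10.000°) → follower=(-73.000, -26.000, 106.000°)
step 4: Δleader=(13.000, 3.000, 1.000°), engaged; cmd=(27.000, 11.000, 6.000°) → follower=(-46.000, -15.000, 112.000°)
step 5: Δleader=(16.000, 13.000, 19.000°), engaged; cmd=(33.000, 41.000, 78.000°) → follower=(-13.000, 26.000, 190.000°)
step 6: Δleader=(-25.000, -8.000, 25.000°), disengaged; cmd=(0,0,0) → follower holds at (-13.000, 26.000, 190.000°)
step 7: Δleader=(13.000, -24.000, 32.000°), engaged; cmd=(27.000, -70.000, 130.000°) → follower=(14.000, -44.000, 320.000°)

-5.000 -84.000 74.000
-5.000 -84.000 74.000
-42.000 -73.000 116.000
-73.000 -26.000 106.000
-46.000 -15.000 112.000
-13.000 26.000 190.000
-13.000 26.000 190.000
14.000 -44.000 320.000


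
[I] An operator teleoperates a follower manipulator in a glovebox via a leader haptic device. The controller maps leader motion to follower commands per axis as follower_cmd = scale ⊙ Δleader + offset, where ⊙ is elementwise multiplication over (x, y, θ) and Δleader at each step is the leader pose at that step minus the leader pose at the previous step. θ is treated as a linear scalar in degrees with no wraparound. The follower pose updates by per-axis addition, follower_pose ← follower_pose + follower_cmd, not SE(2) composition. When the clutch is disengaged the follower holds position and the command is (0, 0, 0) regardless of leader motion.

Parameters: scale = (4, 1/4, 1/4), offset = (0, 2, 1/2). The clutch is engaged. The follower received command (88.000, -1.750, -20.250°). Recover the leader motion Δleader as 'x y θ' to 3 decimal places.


axis x: (88.000 − 0) / (4) = 22.000
axis y: (-1.750 − 2) / (1/4) = -15.000
axis θ: (-20.250 − 1/2) / (1/4) = -83.000

22.000 -15.000 -83.000


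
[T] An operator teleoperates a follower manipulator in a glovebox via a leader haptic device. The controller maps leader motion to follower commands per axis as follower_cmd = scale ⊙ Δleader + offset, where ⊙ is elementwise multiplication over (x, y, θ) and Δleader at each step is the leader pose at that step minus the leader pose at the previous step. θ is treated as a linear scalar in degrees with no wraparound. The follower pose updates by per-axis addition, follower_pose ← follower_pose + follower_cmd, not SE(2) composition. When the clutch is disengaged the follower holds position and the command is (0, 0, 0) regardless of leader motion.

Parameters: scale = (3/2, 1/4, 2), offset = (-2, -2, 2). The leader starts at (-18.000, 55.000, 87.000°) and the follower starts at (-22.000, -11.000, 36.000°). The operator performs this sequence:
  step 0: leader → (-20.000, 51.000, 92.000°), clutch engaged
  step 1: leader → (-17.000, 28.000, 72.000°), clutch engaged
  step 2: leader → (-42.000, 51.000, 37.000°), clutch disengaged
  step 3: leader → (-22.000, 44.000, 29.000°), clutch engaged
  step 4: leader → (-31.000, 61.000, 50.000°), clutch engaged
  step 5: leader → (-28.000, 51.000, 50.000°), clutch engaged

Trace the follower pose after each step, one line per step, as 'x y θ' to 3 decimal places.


step 0: Δleader=(-2.000, -4.000, 5.000°), engaged; cmd=(-5.000, -3.000, 12.000°) → follower=(-27.000, -14.000, 48.000°)
step 1: Δleader=(3.000, -23.000, -20.000°), engaged; cmd=(2.500, -7.750, -38.000°) → follower=(-24.500, -21.750, 10.000°)
step 2: Δleader=(-25.000, 23.000, -35.000°), disengaged; cmd=(0,0,0) → follower holds at (-24.500, -21.750, 10.000°)
step 3: Δleader=(20.000, -7.000, -8.000°), engaged; cmd=(28.000, -3.750, -14.000°) → follower=(3.500, -25.500, -4.000°)
step 4: Δleader=(-9.000, 17.000, 21.000°), engaged; cmd=(-15.500, 2.250, 44.000°) → follower=(-12.000, -23.250, 40.000°)
step 5: Δleader=(3.000, -10.000, 0.000°), engaged; cmd=(2.500, -4.500, 2.000°) → follower=(-9.500, -27.750, 42.000°)

-27.000 -14.000 48.000
-24.500 -21.750 10.000
-24.500 -21.750 10.000
3.500 -25.500 -4.000
-12.000 -23.250 40.000
-9.500 -27.750 42.000


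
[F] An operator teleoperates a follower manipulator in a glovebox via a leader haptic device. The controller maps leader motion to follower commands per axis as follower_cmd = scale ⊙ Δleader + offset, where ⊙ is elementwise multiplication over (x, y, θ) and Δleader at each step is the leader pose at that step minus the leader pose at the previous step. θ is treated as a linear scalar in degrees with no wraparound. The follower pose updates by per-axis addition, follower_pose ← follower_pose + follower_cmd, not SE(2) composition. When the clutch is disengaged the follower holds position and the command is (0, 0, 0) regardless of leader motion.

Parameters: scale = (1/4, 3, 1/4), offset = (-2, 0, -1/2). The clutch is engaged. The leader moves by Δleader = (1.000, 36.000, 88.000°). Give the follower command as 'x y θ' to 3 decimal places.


axis x: 1/4·1.000 + -2 = -1.750
axis y: 3·36.000 + 0 = 108.000
axis θ: 1/4·88.000 + -1/2 = 21.500

-1.750 108.000 21.500


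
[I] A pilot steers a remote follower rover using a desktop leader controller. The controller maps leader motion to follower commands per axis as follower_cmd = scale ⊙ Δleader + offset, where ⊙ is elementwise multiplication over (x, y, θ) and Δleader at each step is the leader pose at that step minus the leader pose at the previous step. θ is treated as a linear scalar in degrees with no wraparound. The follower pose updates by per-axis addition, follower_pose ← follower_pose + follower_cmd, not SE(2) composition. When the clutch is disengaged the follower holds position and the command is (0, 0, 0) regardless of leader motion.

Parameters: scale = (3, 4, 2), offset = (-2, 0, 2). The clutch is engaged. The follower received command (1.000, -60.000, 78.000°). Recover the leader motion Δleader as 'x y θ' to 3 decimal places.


1.000 -15.000 38.000

axis x: (1.000 − -2) / (3) = 1.000
axis y: (-60.000 − 0) / (4) = -15.000
axis θ: (78.000 − 2) / (2) = 38.000


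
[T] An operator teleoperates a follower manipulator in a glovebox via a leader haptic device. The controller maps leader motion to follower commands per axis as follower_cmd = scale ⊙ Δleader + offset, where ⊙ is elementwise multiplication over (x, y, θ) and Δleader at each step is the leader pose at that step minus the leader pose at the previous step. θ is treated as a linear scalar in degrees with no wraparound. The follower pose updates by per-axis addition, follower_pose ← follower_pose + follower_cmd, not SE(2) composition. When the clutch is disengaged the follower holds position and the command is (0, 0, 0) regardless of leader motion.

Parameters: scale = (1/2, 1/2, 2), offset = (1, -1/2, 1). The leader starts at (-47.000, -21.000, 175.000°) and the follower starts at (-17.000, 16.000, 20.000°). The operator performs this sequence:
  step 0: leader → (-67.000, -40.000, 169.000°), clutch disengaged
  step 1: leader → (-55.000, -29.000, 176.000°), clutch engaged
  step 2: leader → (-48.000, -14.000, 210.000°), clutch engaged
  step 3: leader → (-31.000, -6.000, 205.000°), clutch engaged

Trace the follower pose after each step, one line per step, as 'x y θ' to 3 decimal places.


step 0: Δleader=(-20.000, -19.000, -6.000°), disengaged; cmd=(0,0,0) → follower holds at (-17.000, 16.000, 20.000°)
step 1: Δleader=(12.000, 11.000, 7.000°), engaged; cmd=(7.000, 5.000, 15.000°) → follower=(-10.000, 21.000, 35.000°)
step 2: Δleader=(7.000, 15.000, 34.000°), engaged; cmd=(4.500, 7.000, 69.000°) → follower=(-5.500, 28.000, 104.000°)
step 3: Δleader=(17.000, 8.000, -5.000°), engaged; cmd=(9.500, 3.500, -9.000°) → follower=(4.000, 31.500, 95.000°)

-17.000 16.000 20.000
-10.000 21.000 35.000
-5.500 28.000 104.000
4.000 31.500 95.000


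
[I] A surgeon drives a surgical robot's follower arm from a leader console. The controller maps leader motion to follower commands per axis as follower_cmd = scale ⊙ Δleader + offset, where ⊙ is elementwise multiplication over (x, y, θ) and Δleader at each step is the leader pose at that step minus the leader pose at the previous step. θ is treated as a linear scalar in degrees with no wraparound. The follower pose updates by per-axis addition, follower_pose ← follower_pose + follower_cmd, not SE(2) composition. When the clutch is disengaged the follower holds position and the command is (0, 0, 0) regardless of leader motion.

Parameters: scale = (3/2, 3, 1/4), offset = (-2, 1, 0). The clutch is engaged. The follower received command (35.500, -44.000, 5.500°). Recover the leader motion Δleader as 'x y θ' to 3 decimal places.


25.000 -15.000 22.000

axis x: (35.500 − -2) / (3/2) = 25.000
axis y: (-44.000 − 1) / (3) = -15.000
axis θ: (5.500 − 0) / (1/4) = 22.000


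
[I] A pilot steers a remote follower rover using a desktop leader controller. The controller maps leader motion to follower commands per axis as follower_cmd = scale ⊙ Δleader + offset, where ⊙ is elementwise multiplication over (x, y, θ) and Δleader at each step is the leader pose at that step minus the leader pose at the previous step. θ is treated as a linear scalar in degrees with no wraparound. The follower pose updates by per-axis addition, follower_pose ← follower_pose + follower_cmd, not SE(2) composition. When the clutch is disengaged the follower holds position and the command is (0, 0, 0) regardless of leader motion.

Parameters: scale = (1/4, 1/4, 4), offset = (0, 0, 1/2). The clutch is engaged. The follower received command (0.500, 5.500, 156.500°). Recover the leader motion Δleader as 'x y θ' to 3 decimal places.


axis x: (0.500 − 0) / (1/4) = 2.000
axis y: (5.500 − 0) / (1/4) = 22.000
axis θ: (156.500 − 1/2) / (4) = 39.000

2.000 22.000 39.000


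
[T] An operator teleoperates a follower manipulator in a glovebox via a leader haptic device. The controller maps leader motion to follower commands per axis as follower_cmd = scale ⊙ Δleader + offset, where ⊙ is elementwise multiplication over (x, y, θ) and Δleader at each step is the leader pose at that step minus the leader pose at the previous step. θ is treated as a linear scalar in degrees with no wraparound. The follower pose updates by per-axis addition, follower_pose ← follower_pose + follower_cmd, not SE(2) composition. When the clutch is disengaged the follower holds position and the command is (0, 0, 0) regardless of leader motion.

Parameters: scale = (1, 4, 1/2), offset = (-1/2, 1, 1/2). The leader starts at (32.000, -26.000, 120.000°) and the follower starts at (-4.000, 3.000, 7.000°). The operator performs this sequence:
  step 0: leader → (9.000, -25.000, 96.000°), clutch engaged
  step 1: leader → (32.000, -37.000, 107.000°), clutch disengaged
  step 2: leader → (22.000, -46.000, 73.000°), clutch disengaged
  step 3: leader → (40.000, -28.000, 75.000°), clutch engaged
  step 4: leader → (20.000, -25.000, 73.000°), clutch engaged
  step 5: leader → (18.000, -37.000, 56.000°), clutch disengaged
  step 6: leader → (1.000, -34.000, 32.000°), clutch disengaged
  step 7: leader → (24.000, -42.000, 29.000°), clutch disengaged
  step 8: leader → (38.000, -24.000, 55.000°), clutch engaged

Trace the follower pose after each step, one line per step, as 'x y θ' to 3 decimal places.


-27.500 8.000 -4.500
-27.500 8.000 -4.500
-27.500 8.000 -4.500
-10.000 81.000 -3.000
-30.500 94.000 -3.500
-30.500 94.000 -3.500
-30.500 94.000 -3.500
-30.500 94.000 -3.500
-17.000 167.000 10.000

step 0: Δleader=(-23.000, 1.000, -24.000°), engaged; cmd=(-23.500, 5.000, -11.500°) → follower=(-27.500, 8.000, -4.500°)
step 1: Δleader=(23.000, -12.000, 11.000°), disengaged; cmd=(0,0,0) → follower holds at (-27.500, 8.000, -4.500°)
step 2: Δleader=(-10.000, -9.000, -34.000°), disengaged; cmd=(0,0,0) → follower holds at (-27.500, 8.000, -4.500°)
step 3: Δleader=(18.000, 18.000, 2.000°), engaged; cmd=(17.500, 73.000, 1.500°) → follower=(-10.000, 81.000, -3.000°)
step 4: Δleader=(-20.000, 3.000, -2.000°), engaged; cmd=(-20.500, 13.000, -0.500°) → follower=(-30.500, 94.000, -3.500°)
step 5: Δleader=(-2.000, -12.000, -17.000°), disengaged; cmd=(0,0,0) → follower holds at (-30.500, 94.000, -3.500°)
step 6: Δleader=(-17.000, 3.000, -24.000°), disengaged; cmd=(0,0,0) → follower holds at (-30.500, 94.000, -3.500°)
step 7: Δleader=(23.000, -8.000, -3.000°), disengaged; cmd=(0,0,0) → follower holds at (-30.500, 94.000, -3.500°)
step 8: Δleader=(14.000, 18.000, 26.000°), engaged; cmd=(13.500, 73.000, 13.500°) → follower=(-17.000, 167.000, 10.000°)


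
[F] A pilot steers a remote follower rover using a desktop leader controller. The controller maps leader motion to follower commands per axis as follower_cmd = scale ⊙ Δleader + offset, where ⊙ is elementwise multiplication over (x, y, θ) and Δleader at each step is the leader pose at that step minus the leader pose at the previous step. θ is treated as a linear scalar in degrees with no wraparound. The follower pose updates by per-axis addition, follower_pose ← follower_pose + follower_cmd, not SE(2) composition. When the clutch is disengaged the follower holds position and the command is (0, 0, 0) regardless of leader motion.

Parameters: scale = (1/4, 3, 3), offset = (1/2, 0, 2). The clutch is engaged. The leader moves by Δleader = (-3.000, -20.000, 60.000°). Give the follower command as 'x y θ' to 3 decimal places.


-0.250 -60.000 182.000

axis x: 1/4·-3.000 + 1/2 = -0.250
axis y: 3·-20.000 + 0 = -60.000
axis θ: 3·60.000 + 2 = 182.000


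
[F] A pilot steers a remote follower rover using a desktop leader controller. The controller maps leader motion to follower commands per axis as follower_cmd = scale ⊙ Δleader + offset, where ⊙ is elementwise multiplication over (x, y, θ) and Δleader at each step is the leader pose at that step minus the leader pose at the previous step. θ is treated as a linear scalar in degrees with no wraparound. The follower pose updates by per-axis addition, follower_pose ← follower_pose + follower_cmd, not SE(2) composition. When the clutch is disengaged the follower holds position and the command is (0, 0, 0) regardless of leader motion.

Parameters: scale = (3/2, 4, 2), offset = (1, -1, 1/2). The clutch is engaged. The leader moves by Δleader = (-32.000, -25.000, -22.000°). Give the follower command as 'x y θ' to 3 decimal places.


axis x: 3/2·-32.000 + 1 = -47.000
axis y: 4·-25.000 + -1 = -101.000
axis θ: 2·-22.000 + 1/2 = -43.500

-47.000 -101.000 -43.500


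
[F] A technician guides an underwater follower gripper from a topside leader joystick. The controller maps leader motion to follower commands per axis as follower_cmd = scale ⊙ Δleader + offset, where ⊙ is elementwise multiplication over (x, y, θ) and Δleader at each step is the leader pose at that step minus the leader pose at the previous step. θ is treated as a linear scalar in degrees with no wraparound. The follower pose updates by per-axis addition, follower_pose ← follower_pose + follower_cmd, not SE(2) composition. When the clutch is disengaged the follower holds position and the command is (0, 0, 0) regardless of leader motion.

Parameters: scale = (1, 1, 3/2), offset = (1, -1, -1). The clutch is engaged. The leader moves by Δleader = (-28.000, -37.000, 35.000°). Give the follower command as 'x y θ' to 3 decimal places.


axis x: 1·-28.000 + 1 = -27.000
axis y: 1·-37.000 + -1 = -38.000
axis θ: 3/2·35.000 + -1 = 51.500

-27.000 -38.000 51.500


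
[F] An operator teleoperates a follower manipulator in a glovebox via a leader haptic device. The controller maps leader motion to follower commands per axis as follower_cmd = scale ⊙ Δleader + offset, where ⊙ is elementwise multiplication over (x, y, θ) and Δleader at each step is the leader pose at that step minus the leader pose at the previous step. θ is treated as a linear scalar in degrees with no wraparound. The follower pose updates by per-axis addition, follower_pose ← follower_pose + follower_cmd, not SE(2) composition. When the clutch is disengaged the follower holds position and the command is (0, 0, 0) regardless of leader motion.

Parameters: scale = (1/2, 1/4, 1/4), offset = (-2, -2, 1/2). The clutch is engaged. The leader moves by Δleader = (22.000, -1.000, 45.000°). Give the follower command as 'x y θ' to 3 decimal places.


axis x: 1/2·22.000 + -2 = 9.000
axis y: 1/4·-1.000 + -2 = -2.250
axis θ: 1/4·45.000 + 1/2 = 11.750

9.000 -2.250 11.750


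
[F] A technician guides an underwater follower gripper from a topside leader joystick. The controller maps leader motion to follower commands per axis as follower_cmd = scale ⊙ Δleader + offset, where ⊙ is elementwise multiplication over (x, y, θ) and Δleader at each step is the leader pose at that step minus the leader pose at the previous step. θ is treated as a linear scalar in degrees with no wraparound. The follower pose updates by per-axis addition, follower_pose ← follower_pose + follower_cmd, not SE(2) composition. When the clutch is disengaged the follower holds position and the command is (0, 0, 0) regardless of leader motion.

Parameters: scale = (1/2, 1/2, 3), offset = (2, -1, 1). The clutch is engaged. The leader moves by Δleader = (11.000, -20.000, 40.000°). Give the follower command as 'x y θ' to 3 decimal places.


7.500 -11.000 121.000

axis x: 1/2·11.000 + 2 = 7.500
axis y: 1/2·-20.000 + -1 = -11.000
axis θ: 3·40.000 + 1 = 121.000


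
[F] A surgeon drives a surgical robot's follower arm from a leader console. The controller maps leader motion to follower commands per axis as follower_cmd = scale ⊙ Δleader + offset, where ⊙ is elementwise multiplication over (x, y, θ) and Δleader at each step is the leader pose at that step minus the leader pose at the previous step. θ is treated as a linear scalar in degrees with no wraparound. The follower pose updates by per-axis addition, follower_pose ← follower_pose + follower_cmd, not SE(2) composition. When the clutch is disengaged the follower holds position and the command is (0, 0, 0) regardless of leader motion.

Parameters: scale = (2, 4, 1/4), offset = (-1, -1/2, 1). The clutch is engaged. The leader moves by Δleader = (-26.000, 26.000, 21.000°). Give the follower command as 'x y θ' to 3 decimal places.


axis x: 2·-26.000 + -1 = -53.000
axis y: 4·26.000 + -1/2 = 103.500
axis θ: 1/4·21.000 + 1 = 6.250

-53.000 103.500 6.250


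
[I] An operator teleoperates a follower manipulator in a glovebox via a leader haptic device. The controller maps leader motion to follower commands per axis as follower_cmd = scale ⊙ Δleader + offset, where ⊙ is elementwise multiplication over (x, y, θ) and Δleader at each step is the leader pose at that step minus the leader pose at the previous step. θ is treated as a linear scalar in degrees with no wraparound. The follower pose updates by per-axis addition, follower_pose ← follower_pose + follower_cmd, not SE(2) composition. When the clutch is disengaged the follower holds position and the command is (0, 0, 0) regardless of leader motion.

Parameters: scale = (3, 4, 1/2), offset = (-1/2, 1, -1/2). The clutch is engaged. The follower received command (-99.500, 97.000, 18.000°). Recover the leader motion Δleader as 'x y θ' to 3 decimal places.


-33.000 24.000 37.000

axis x: (-99.500 − -1/2) / (3) = -33.000
axis y: (97.000 − 1) / (4) = 24.000
axis θ: (18.000 − -1/2) / (1/2) = 37.000


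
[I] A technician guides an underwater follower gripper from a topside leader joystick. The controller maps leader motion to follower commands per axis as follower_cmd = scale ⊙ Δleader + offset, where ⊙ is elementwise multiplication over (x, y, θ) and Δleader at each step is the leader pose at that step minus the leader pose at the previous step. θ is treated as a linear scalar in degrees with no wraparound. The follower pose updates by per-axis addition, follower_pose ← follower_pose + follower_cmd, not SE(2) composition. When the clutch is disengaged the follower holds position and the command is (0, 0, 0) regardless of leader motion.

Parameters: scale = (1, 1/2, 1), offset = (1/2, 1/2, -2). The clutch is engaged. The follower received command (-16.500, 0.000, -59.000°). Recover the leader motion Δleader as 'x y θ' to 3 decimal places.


axis x: (-16.500 − 1/2) / (1) = -17.000
axis y: (0.000 − 1/2) / (1/2) = -1.000
axis θ: (-59.000 − -2) / (1) = -57.000

-17.000 -1.000 -57.000


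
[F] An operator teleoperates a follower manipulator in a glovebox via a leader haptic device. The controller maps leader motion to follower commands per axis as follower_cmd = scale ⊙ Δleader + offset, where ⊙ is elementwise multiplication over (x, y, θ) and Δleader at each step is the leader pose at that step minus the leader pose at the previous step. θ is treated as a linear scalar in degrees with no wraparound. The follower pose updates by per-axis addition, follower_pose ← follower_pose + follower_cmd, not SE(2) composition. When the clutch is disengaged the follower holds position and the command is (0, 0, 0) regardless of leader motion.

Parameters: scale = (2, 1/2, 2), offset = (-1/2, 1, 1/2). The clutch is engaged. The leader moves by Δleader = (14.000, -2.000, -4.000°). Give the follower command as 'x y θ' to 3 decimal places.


27.500 0.000 -7.500

axis x: 2·14.000 + -1/2 = 27.500
axis y: 1/2·-2.000 + 1 = 0.000
axis θ: 2·-4.000 + 1/2 = -7.500


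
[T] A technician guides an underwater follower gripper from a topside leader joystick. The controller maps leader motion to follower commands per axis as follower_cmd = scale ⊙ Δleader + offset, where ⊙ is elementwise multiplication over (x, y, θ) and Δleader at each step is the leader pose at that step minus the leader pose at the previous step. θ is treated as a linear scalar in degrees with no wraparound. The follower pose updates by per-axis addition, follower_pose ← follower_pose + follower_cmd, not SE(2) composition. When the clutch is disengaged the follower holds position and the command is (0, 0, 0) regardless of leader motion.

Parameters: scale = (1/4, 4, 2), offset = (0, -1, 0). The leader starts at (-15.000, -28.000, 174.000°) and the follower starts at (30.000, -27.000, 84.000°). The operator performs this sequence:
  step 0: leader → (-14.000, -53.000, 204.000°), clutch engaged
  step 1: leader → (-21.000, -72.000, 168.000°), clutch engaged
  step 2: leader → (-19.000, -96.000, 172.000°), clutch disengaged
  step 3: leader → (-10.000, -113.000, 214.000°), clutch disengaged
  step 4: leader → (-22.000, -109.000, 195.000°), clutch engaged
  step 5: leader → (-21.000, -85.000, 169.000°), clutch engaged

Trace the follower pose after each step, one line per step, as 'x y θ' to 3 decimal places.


30.250 -128.000 144.000
28.500 -205.000 72.000
28.500 -205.000 72.000
28.500 -205.000 72.000
25.500 -190.000 34.000
25.750 -95.000 -18.000

step 0: Δleader=(1.000, -25.000, 30.000°), engaged; cmd=(0.250, -101.000, 60.000°) → follower=(30.250, -128.000, 144.000°)
step 1: Δleader=(-7.000, -19.000, -36.000°), engaged; cmd=(-1.750, -77.000, -72.000°) → follower=(28.500, -205.000, 72.000°)
step 2: Δleader=(2.000, -24.000, 4.000°), disengaged; cmd=(0,0,0) → follower holds at (28.500, -205.000, 72.000°)
step 3: Δleader=(9.000, -17.000, 42.000°), disengaged; cmd=(0,0,0) → follower holds at (28.500, -205.000, 72.000°)
step 4: Δleader=(-12.000, 4.000, -19.000°), engaged; cmd=(-3.000, 15.000, -38.000°) → follower=(25.500, -190.000, 34.000°)
step 5: Δleader=(1.000, 24.000, -26.000°), engaged; cmd=(0.250, 95.000, -52.000°) → follower=(25.750, -95.000, -18.000°)


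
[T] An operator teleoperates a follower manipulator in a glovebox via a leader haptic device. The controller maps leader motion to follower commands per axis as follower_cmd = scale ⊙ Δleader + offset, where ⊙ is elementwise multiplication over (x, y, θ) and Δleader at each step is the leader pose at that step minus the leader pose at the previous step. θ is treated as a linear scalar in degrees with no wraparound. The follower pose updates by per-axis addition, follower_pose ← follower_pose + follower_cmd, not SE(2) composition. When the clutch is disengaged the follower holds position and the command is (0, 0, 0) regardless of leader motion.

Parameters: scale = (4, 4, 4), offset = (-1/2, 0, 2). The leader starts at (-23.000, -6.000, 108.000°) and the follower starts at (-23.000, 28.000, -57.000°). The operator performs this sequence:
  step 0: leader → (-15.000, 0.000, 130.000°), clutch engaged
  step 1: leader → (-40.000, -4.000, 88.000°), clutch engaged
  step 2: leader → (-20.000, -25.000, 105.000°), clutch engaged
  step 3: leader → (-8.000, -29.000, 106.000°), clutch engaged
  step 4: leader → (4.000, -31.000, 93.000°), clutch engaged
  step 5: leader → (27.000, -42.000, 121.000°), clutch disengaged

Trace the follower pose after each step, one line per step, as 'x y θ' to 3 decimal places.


8.500 52.000 33.000
-92.000 36.000 -133.000
-12.500 -48.000 -63.000
35.000 -64.000 -57.000
82.500 -72.000 -107.000
82.500 -72.000 -107.000

step 0: Δleader=(8.000, 6.000, 22.000°), engaged; cmd=(31.500, 24.000, 90.000°) → follower=(8.500, 52.000, 33.000°)
step 1: Δleader=(-25.000, -4.000, -42.000°), engaged; cmd=(-100.500, -16.000, -166.000°) → follower=(-92.000, 36.000, -133.000°)
step 2: Δleader=(20.000, -21.000, 17.000°), engaged; cmd=(79.500, -84.000, 70.000°) → follower=(-12.500, -48.000, -63.000°)
step 3: Δleader=(12.000, -4.000, 1.000°), engaged; cmd=(47.500, -16.000, 6.000°) → follower=(35.000, -64.000, -57.000°)
step 4: Δleader=(12.000, -2.000, -13.000°), engaged; cmd=(47.500, -8.000, -50.000°) → follower=(82.500, -72.000, -107.000°)
step 5: Δleader=(23.000, -11.000, 28.000°), disengaged; cmd=(0,0,0) → follower holds at (82.500, -72.000, -107.000°)


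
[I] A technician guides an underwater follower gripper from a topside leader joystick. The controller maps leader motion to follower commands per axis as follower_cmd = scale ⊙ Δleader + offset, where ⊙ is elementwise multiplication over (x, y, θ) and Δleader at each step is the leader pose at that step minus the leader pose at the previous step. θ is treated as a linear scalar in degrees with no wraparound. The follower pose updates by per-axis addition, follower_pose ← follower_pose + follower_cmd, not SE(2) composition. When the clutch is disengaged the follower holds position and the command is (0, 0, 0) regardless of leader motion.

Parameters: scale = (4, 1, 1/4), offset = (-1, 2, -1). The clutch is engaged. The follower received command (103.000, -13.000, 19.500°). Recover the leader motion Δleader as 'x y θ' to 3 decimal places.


26.000 -15.000 82.000

axis x: (103.000 − -1) / (4) = 26.000
axis y: (-13.000 − 2) / (1) = -15.000
axis θ: (19.500 − -1) / (1/4) = 82.000


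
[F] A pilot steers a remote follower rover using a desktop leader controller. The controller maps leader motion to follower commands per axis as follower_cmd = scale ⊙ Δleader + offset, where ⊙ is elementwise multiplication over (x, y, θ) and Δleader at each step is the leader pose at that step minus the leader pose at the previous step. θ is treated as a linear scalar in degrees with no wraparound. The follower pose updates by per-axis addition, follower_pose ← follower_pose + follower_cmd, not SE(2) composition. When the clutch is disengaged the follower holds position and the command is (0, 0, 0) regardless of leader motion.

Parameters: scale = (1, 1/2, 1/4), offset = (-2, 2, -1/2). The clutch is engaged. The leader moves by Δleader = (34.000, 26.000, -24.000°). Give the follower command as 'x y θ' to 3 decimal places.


axis x: 1·34.000 + -2 = 32.000
axis y: 1/2·26.000 + 2 = 15.000
axis θ: 1/4·-24.000 + -1/2 = -6.500

32.000 15.000 -6.500
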